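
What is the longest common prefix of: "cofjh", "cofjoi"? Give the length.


Words: cofjh, cofjoi
  Position 0: all 'c' => match
  Position 1: all 'o' => match
  Position 2: all 'f' => match
  Position 3: all 'j' => match
  Position 4: ('h', 'o') => mismatch, stop
LCP = "cofj" (length 4)

4


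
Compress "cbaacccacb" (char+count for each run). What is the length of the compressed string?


Input: cbaacccacb
Runs:
  'c' x 1 => "c1"
  'b' x 1 => "b1"
  'a' x 2 => "a2"
  'c' x 3 => "c3"
  'a' x 1 => "a1"
  'c' x 1 => "c1"
  'b' x 1 => "b1"
Compressed: "c1b1a2c3a1c1b1"
Compressed length: 14

14


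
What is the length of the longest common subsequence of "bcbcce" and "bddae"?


LCS of "bcbcce" and "bddae"
DP table:
           b    d    d    a    e
      0    0    0    0    0    0
  b   0    1    1    1    1    1
  c   0    1    1    1    1    1
  b   0    1    1    1    1    1
  c   0    1    1    1    1    1
  c   0    1    1    1    1    1
  e   0    1    1    1    1    2
LCS length = dp[6][5] = 2

2


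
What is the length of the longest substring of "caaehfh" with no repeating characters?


Input: "caaehfh"
Sliding window (track last position of each char):
  Position 0 ('c'): window [0,0] length 1 -- new best
  Position 1 ('a'): window [0,1] length 2 -- new best
  Position 2 ('a'): repeat (last at 1), move window start to 2
  Position 2 ('a'): window [2,2] length 1
  Position 3 ('e'): window [2,3] length 2
  Position 4 ('h'): window [2,4] length 3 -- new best
  Position 5 ('f'): window [2,5] length 4 -- new best
  Position 6 ('h'): repeat (last at 4), move window start to 5
  Position 6 ('h'): window [5,6] length 2
Longest substring with no repeats: "aehf" with length 4

4


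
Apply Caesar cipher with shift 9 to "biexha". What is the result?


Caesar cipher: shift "biexha" by 9
  'b' (pos 1) + 9 = pos 10 = 'k'
  'i' (pos 8) + 9 = pos 17 = 'r'
  'e' (pos 4) + 9 = pos 13 = 'n'
  'x' (pos 23) + 9 = pos 6 = 'g'
  'h' (pos 7) + 9 = pos 16 = 'q'
  'a' (pos 0) + 9 = pos 9 = 'j'
Result: krngqj

krngqj


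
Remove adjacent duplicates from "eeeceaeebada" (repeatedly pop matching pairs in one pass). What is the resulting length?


Input: eeeceaeebada
Stack-based adjacent duplicate removal:
  Read 'e': push. Stack: e
  Read 'e': matches stack top 'e' => pop. Stack: (empty)
  Read 'e': push. Stack: e
  Read 'c': push. Stack: ec
  Read 'e': push. Stack: ece
  Read 'a': push. Stack: ecea
  Read 'e': push. Stack: eceae
  Read 'e': matches stack top 'e' => pop. Stack: ecea
  Read 'b': push. Stack: eceab
  Read 'a': push. Stack: eceaba
  Read 'd': push. Stack: eceabad
  Read 'a': push. Stack: eceabada
Final stack: "eceabada" (length 8)

8


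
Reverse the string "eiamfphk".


Input: eiamfphk
Reading characters right to left:
  Position 7: 'k'
  Position 6: 'h'
  Position 5: 'p'
  Position 4: 'f'
  Position 3: 'm'
  Position 2: 'a'
  Position 1: 'i'
  Position 0: 'e'
Reversed: khpfmaie

khpfmaie


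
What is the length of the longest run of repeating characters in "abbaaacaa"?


Input: "abbaaacaa"
Scanning for longest run:
  Position 1 ('b'): new char, reset run to 1
  Position 2 ('b'): continues run of 'b', length=2
  Position 3 ('a'): new char, reset run to 1
  Position 4 ('a'): continues run of 'a', length=2
  Position 5 ('a'): continues run of 'a', length=3
  Position 6 ('c'): new char, reset run to 1
  Position 7 ('a'): new char, reset run to 1
  Position 8 ('a'): continues run of 'a', length=2
Longest run: 'a' with length 3

3


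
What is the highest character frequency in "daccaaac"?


Input: daccaaac
Character counts:
  'a': 4
  'c': 3
  'd': 1
Maximum frequency: 4

4


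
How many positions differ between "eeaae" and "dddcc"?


Comparing "eeaae" and "dddcc" position by position:
  Position 0: 'e' vs 'd' => DIFFER
  Position 1: 'e' vs 'd' => DIFFER
  Position 2: 'a' vs 'd' => DIFFER
  Position 3: 'a' vs 'c' => DIFFER
  Position 4: 'e' vs 'c' => DIFFER
Positions that differ: 5

5


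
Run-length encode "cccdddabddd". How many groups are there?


Input: cccdddabddd
Scanning for consecutive runs:
  Group 1: 'c' x 3 (positions 0-2)
  Group 2: 'd' x 3 (positions 3-5)
  Group 3: 'a' x 1 (positions 6-6)
  Group 4: 'b' x 1 (positions 7-7)
  Group 5: 'd' x 3 (positions 8-10)
Total groups: 5

5


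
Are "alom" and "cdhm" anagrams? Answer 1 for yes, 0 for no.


Strings: "alom", "cdhm"
Sorted first:  almo
Sorted second: cdhm
Differ at position 0: 'a' vs 'c' => not anagrams

0


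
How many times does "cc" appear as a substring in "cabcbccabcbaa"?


Searching for "cc" in "cabcbccabcbaa"
Scanning each position:
  Position 0: "ca" => no
  Position 1: "ab" => no
  Position 2: "bc" => no
  Position 3: "cb" => no
  Position 4: "bc" => no
  Position 5: "cc" => MATCH
  Position 6: "ca" => no
  Position 7: "ab" => no
  Position 8: "bc" => no
  Position 9: "cb" => no
  Position 10: "ba" => no
  Position 11: "aa" => no
Total occurrences: 1

1


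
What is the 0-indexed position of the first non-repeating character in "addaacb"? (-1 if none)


Input: addaacb
Character frequencies:
  'a': 3
  'b': 1
  'c': 1
  'd': 2
Scanning left to right for freq == 1:
  Position 0 ('a'): freq=3, skip
  Position 1 ('d'): freq=2, skip
  Position 2 ('d'): freq=2, skip
  Position 3 ('a'): freq=3, skip
  Position 4 ('a'): freq=3, skip
  Position 5 ('c'): unique! => answer = 5

5


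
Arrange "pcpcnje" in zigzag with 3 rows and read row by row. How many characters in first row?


Zigzag "pcpcnje" into 3 rows:
Placing characters:
  'p' => row 0
  'c' => row 1
  'p' => row 2
  'c' => row 1
  'n' => row 0
  'j' => row 1
  'e' => row 2
Rows:
  Row 0: "pn"
  Row 1: "ccj"
  Row 2: "pe"
First row length: 2

2


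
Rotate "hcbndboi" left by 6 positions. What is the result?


Input: "hcbndboi", rotate left by 6
First 6 characters: "hcbndb"
Remaining characters: "oi"
Concatenate remaining + first: "oi" + "hcbndb" = "oihcbndb"

oihcbndb


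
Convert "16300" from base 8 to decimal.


Input: "16300" in base 8
Positional expansion:
  Digit '1' (value 1) x 8^4 = 4096
  Digit '6' (value 6) x 8^3 = 3072
  Digit '3' (value 3) x 8^2 = 192
  Digit '0' (value 0) x 8^1 = 0
  Digit '0' (value 0) x 8^0 = 0
Sum = 7360

7360


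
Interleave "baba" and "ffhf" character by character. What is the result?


Interleaving "baba" and "ffhf":
  Position 0: 'b' from first, 'f' from second => "bf"
  Position 1: 'a' from first, 'f' from second => "af"
  Position 2: 'b' from first, 'h' from second => "bh"
  Position 3: 'a' from first, 'f' from second => "af"
Result: bfafbhaf

bfafbhaf


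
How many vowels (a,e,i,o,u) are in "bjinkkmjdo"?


Input: bjinkkmjdo
Checking each character:
  'b' at position 0: consonant
  'j' at position 1: consonant
  'i' at position 2: vowel (running total: 1)
  'n' at position 3: consonant
  'k' at position 4: consonant
  'k' at position 5: consonant
  'm' at position 6: consonant
  'j' at position 7: consonant
  'd' at position 8: consonant
  'o' at position 9: vowel (running total: 2)
Total vowels: 2

2


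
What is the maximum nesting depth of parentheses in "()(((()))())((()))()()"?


Input: "()(((()))())((()))()()"
Tracking depth:
  Position 0 '(': depth becomes 1
  Position 1 ')': depth becomes 0
  Position 2 '(': depth becomes 1
  Position 3 '(': depth becomes 2
  Position 4 '(': depth becomes 3
  Position 5 '(': depth becomes 4
  Position 6 ')': depth becomes 3
  Position 7 ')': depth becomes 2
  Position 8 ')': depth becomes 1
  Position 9 '(': depth becomes 2
  Position 10 ')': depth becomes 1
  Position 11 ')': depth becomes 0
  Position 12 '(': depth becomes 1
  Position 13 '(': depth becomes 2
  Position 14 '(': depth becomes 3
  Position 15 ')': depth becomes 2
  Position 16 ')': depth becomes 1
  Position 17 ')': depth becomes 0
  Position 18 '(': depth becomes 1
  Position 19 ')': depth becomes 0
  Position 20 '(': depth becomes 1
  Position 21 ')': depth becomes 0
Maximum depth reached: 4

4


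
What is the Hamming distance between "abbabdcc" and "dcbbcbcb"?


Comparing "abbabdcc" and "dcbbcbcb" position by position:
  Position 0: 'a' vs 'd' => differ
  Position 1: 'b' vs 'c' => differ
  Position 2: 'b' vs 'b' => same
  Position 3: 'a' vs 'b' => differ
  Position 4: 'b' vs 'c' => differ
  Position 5: 'd' vs 'b' => differ
  Position 6: 'c' vs 'c' => same
  Position 7: 'c' vs 'b' => differ
Total differences (Hamming distance): 6

6


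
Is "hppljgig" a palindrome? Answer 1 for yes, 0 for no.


Input: hppljgig
Reversed: gigjlpph
  Compare pos 0 ('h') with pos 7 ('g'): MISMATCH
  Compare pos 1 ('p') with pos 6 ('i'): MISMATCH
  Compare pos 2 ('p') with pos 5 ('g'): MISMATCH
  Compare pos 3 ('l') with pos 4 ('j'): MISMATCH
Result: not a palindrome

0


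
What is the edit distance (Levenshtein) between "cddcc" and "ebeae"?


Computing edit distance: "cddcc" -> "ebeae"
DP table:
           e    b    e    a    e
      0    1    2    3    4    5
  c   1    1    2    3    4    5
  d   2    2    2    3    4    5
  d   3    3    3    3    4    5
  c   4    4    4    4    4    5
  c   5    5    5    5    5    5
Edit distance = dp[5][5] = 5

5


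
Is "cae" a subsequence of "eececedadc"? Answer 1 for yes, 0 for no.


Check if "cae" is a subsequence of "eececedadc"
Greedy scan:
  Position 0 ('e'): no match needed
  Position 1 ('e'): no match needed
  Position 2 ('c'): matches sub[0] = 'c'
  Position 3 ('e'): no match needed
  Position 4 ('c'): no match needed
  Position 5 ('e'): no match needed
  Position 6 ('d'): no match needed
  Position 7 ('a'): matches sub[1] = 'a'
  Position 8 ('d'): no match needed
  Position 9 ('c'): no match needed
Only matched 2/3 characters => not a subsequence

0


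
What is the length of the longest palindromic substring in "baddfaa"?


Input: "baddfaa"
Checking substrings for palindromes:
  [2:4] "dd" (len 2) => palindrome
  [5:7] "aa" (len 2) => palindrome
Longest palindromic substring: "dd" with length 2

2


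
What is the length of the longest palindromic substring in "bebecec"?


Input: "bebecec"
Checking substrings for palindromes:
  [0:3] "beb" (len 3) => palindrome
  [1:4] "ebe" (len 3) => palindrome
  [3:6] "ece" (len 3) => palindrome
  [4:7] "cec" (len 3) => palindrome
Longest palindromic substring: "beb" with length 3

3


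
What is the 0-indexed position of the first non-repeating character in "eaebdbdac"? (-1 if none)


Input: eaebdbdac
Character frequencies:
  'a': 2
  'b': 2
  'c': 1
  'd': 2
  'e': 2
Scanning left to right for freq == 1:
  Position 0 ('e'): freq=2, skip
  Position 1 ('a'): freq=2, skip
  Position 2 ('e'): freq=2, skip
  Position 3 ('b'): freq=2, skip
  Position 4 ('d'): freq=2, skip
  Position 5 ('b'): freq=2, skip
  Position 6 ('d'): freq=2, skip
  Position 7 ('a'): freq=2, skip
  Position 8 ('c'): unique! => answer = 8

8


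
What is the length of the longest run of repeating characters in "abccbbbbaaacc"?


Input: "abccbbbbaaacc"
Scanning for longest run:
  Position 1 ('b'): new char, reset run to 1
  Position 2 ('c'): new char, reset run to 1
  Position 3 ('c'): continues run of 'c', length=2
  Position 4 ('b'): new char, reset run to 1
  Position 5 ('b'): continues run of 'b', length=2
  Position 6 ('b'): continues run of 'b', length=3
  Position 7 ('b'): continues run of 'b', length=4
  Position 8 ('a'): new char, reset run to 1
  Position 9 ('a'): continues run of 'a', length=2
  Position 10 ('a'): continues run of 'a', length=3
  Position 11 ('c'): new char, reset run to 1
  Position 12 ('c'): continues run of 'c', length=2
Longest run: 'b' with length 4

4


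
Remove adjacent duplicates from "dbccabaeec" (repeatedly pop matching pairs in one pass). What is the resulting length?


Input: dbccabaeec
Stack-based adjacent duplicate removal:
  Read 'd': push. Stack: d
  Read 'b': push. Stack: db
  Read 'c': push. Stack: dbc
  Read 'c': matches stack top 'c' => pop. Stack: db
  Read 'a': push. Stack: dba
  Read 'b': push. Stack: dbab
  Read 'a': push. Stack: dbaba
  Read 'e': push. Stack: dbabae
  Read 'e': matches stack top 'e' => pop. Stack: dbaba
  Read 'c': push. Stack: dbabac
Final stack: "dbabac" (length 6)

6


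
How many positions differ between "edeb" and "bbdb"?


Comparing "edeb" and "bbdb" position by position:
  Position 0: 'e' vs 'b' => DIFFER
  Position 1: 'd' vs 'b' => DIFFER
  Position 2: 'e' vs 'd' => DIFFER
  Position 3: 'b' vs 'b' => same
Positions that differ: 3

3


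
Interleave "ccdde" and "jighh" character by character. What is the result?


Interleaving "ccdde" and "jighh":
  Position 0: 'c' from first, 'j' from second => "cj"
  Position 1: 'c' from first, 'i' from second => "ci"
  Position 2: 'd' from first, 'g' from second => "dg"
  Position 3: 'd' from first, 'h' from second => "dh"
  Position 4: 'e' from first, 'h' from second => "eh"
Result: cjcidgdheh

cjcidgdheh


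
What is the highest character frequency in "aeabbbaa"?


Input: aeabbbaa
Character counts:
  'a': 4
  'b': 3
  'e': 1
Maximum frequency: 4

4


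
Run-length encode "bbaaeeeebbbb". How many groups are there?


Input: bbaaeeeebbbb
Scanning for consecutive runs:
  Group 1: 'b' x 2 (positions 0-1)
  Group 2: 'a' x 2 (positions 2-3)
  Group 3: 'e' x 4 (positions 4-7)
  Group 4: 'b' x 4 (positions 8-11)
Total groups: 4

4


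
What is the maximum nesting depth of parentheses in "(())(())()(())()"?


Input: "(())(())()(())()"
Tracking depth:
  Position 0 '(': depth becomes 1
  Position 1 '(': depth becomes 2
  Position 2 ')': depth becomes 1
  Position 3 ')': depth becomes 0
  Position 4 '(': depth becomes 1
  Position 5 '(': depth becomes 2
  Position 6 ')': depth becomes 1
  Position 7 ')': depth becomes 0
  Position 8 '(': depth becomes 1
  Position 9 ')': depth becomes 0
  Position 10 '(': depth becomes 1
  Position 11 '(': depth becomes 2
  Position 12 ')': depth becomes 1
  Position 13 ')': depth becomes 0
  Position 14 '(': depth becomes 1
  Position 15 ')': depth becomes 0
Maximum depth reached: 2

2


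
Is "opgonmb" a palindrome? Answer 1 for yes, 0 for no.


Input: opgonmb
Reversed: bmnogpo
  Compare pos 0 ('o') with pos 6 ('b'): MISMATCH
  Compare pos 1 ('p') with pos 5 ('m'): MISMATCH
  Compare pos 2 ('g') with pos 4 ('n'): MISMATCH
Result: not a palindrome

0


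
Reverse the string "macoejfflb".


Input: macoejfflb
Reading characters right to left:
  Position 9: 'b'
  Position 8: 'l'
  Position 7: 'f'
  Position 6: 'f'
  Position 5: 'j'
  Position 4: 'e'
  Position 3: 'o'
  Position 2: 'c'
  Position 1: 'a'
  Position 0: 'm'
Reversed: blffjeocam

blffjeocam


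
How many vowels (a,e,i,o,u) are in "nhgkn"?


Input: nhgkn
Checking each character:
  'n' at position 0: consonant
  'h' at position 1: consonant
  'g' at position 2: consonant
  'k' at position 3: consonant
  'n' at position 4: consonant
Total vowels: 0

0


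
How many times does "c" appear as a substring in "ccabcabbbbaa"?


Searching for "c" in "ccabcabbbbaa"
Scanning each position:
  Position 0: "c" => MATCH
  Position 1: "c" => MATCH
  Position 2: "a" => no
  Position 3: "b" => no
  Position 4: "c" => MATCH
  Position 5: "a" => no
  Position 6: "b" => no
  Position 7: "b" => no
  Position 8: "b" => no
  Position 9: "b" => no
  Position 10: "a" => no
  Position 11: "a" => no
Total occurrences: 3

3


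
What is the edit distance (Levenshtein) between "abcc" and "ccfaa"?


Computing edit distance: "abcc" -> "ccfaa"
DP table:
           c    c    f    a    a
      0    1    2    3    4    5
  a   1    1    2    3    3    4
  b   2    2    2    3    4    4
  c   3    2    2    3    4    5
  c   4    3    2    3    4    5
Edit distance = dp[4][5] = 5

5


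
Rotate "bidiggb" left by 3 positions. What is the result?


Input: "bidiggb", rotate left by 3
First 3 characters: "bid"
Remaining characters: "iggb"
Concatenate remaining + first: "iggb" + "bid" = "iggbbid"

iggbbid


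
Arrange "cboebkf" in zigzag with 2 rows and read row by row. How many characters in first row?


Zigzag "cboebkf" into 2 rows:
Placing characters:
  'c' => row 0
  'b' => row 1
  'o' => row 0
  'e' => row 1
  'b' => row 0
  'k' => row 1
  'f' => row 0
Rows:
  Row 0: "cobf"
  Row 1: "bek"
First row length: 4

4


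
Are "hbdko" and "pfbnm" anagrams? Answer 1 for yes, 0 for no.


Strings: "hbdko", "pfbnm"
Sorted first:  bdhko
Sorted second: bfmnp
Differ at position 1: 'd' vs 'f' => not anagrams

0


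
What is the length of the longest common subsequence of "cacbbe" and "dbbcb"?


LCS of "cacbbe" and "dbbcb"
DP table:
           d    b    b    c    b
      0    0    0    0    0    0
  c   0    0    0    0    1    1
  a   0    0    0    0    1    1
  c   0    0    0    0    1    1
  b   0    0    1    1    1    2
  b   0    0    1    2    2    2
  e   0    0    1    2    2    2
LCS length = dp[6][5] = 2

2


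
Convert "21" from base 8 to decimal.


Input: "21" in base 8
Positional expansion:
  Digit '2' (value 2) x 8^1 = 16
  Digit '1' (value 1) x 8^0 = 1
Sum = 17

17


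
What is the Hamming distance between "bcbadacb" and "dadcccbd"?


Comparing "bcbadacb" and "dadcccbd" position by position:
  Position 0: 'b' vs 'd' => differ
  Position 1: 'c' vs 'a' => differ
  Position 2: 'b' vs 'd' => differ
  Position 3: 'a' vs 'c' => differ
  Position 4: 'd' vs 'c' => differ
  Position 5: 'a' vs 'c' => differ
  Position 6: 'c' vs 'b' => differ
  Position 7: 'b' vs 'd' => differ
Total differences (Hamming distance): 8

8


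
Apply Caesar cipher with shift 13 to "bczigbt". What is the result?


Caesar cipher: shift "bczigbt" by 13
  'b' (pos 1) + 13 = pos 14 = 'o'
  'c' (pos 2) + 13 = pos 15 = 'p'
  'z' (pos 25) + 13 = pos 12 = 'm'
  'i' (pos 8) + 13 = pos 21 = 'v'
  'g' (pos 6) + 13 = pos 19 = 't'
  'b' (pos 1) + 13 = pos 14 = 'o'
  't' (pos 19) + 13 = pos 6 = 'g'
Result: opmvtog

opmvtog


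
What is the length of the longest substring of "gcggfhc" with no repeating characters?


Input: "gcggfhc"
Sliding window (track last position of each char):
  Position 0 ('g'): window [0,0] length 1 -- new best
  Position 1 ('c'): window [0,1] length 2 -- new best
  Position 2 ('g'): repeat (last at 0), move window start to 1
  Position 2 ('g'): window [1,2] length 2
  Position 3 ('g'): repeat (last at 2), move window start to 3
  Position 3 ('g'): window [3,3] length 1
  Position 4 ('f'): window [3,4] length 2
  Position 5 ('h'): window [3,5] length 3 -- new best
  Position 6 ('c'): window [3,6] length 4 -- new best
Longest substring with no repeats: "gfhc" with length 4

4


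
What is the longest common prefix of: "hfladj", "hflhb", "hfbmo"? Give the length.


Words: hfladj, hflhb, hfbmo
  Position 0: all 'h' => match
  Position 1: all 'f' => match
  Position 2: ('l', 'l', 'b') => mismatch, stop
LCP = "hf" (length 2)

2


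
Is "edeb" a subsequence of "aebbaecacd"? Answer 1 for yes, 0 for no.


Check if "edeb" is a subsequence of "aebbaecacd"
Greedy scan:
  Position 0 ('a'): no match needed
  Position 1 ('e'): matches sub[0] = 'e'
  Position 2 ('b'): no match needed
  Position 3 ('b'): no match needed
  Position 4 ('a'): no match needed
  Position 5 ('e'): no match needed
  Position 6 ('c'): no match needed
  Position 7 ('a'): no match needed
  Position 8 ('c'): no match needed
  Position 9 ('d'): matches sub[1] = 'd'
Only matched 2/4 characters => not a subsequence

0


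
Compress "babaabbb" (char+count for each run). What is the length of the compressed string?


Input: babaabbb
Runs:
  'b' x 1 => "b1"
  'a' x 1 => "a1"
  'b' x 1 => "b1"
  'a' x 2 => "a2"
  'b' x 3 => "b3"
Compressed: "b1a1b1a2b3"
Compressed length: 10

10


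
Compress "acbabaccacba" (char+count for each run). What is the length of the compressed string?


Input: acbabaccacba
Runs:
  'a' x 1 => "a1"
  'c' x 1 => "c1"
  'b' x 1 => "b1"
  'a' x 1 => "a1"
  'b' x 1 => "b1"
  'a' x 1 => "a1"
  'c' x 2 => "c2"
  'a' x 1 => "a1"
  'c' x 1 => "c1"
  'b' x 1 => "b1"
  'a' x 1 => "a1"
Compressed: "a1c1b1a1b1a1c2a1c1b1a1"
Compressed length: 22

22


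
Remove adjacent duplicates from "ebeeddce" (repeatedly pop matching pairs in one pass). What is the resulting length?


Input: ebeeddce
Stack-based adjacent duplicate removal:
  Read 'e': push. Stack: e
  Read 'b': push. Stack: eb
  Read 'e': push. Stack: ebe
  Read 'e': matches stack top 'e' => pop. Stack: eb
  Read 'd': push. Stack: ebd
  Read 'd': matches stack top 'd' => pop. Stack: eb
  Read 'c': push. Stack: ebc
  Read 'e': push. Stack: ebce
Final stack: "ebce" (length 4)

4


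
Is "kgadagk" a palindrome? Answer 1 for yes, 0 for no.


Input: kgadagk
Reversed: kgadagk
  Compare pos 0 ('k') with pos 6 ('k'): match
  Compare pos 1 ('g') with pos 5 ('g'): match
  Compare pos 2 ('a') with pos 4 ('a'): match
Result: palindrome

1


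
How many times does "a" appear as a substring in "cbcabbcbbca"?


Searching for "a" in "cbcabbcbbca"
Scanning each position:
  Position 0: "c" => no
  Position 1: "b" => no
  Position 2: "c" => no
  Position 3: "a" => MATCH
  Position 4: "b" => no
  Position 5: "b" => no
  Position 6: "c" => no
  Position 7: "b" => no
  Position 8: "b" => no
  Position 9: "c" => no
  Position 10: "a" => MATCH
Total occurrences: 2

2


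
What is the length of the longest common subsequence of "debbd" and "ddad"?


LCS of "debbd" and "ddad"
DP table:
           d    d    a    d
      0    0    0    0    0
  d   0    1    1    1    1
  e   0    1    1    1    1
  b   0    1    1    1    1
  b   0    1    1    1    1
  d   0    1    2    2    2
LCS length = dp[5][4] = 2

2


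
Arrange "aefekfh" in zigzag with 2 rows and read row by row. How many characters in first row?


Zigzag "aefekfh" into 2 rows:
Placing characters:
  'a' => row 0
  'e' => row 1
  'f' => row 0
  'e' => row 1
  'k' => row 0
  'f' => row 1
  'h' => row 0
Rows:
  Row 0: "afkh"
  Row 1: "eef"
First row length: 4

4


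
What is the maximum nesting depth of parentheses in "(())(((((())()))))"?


Input: "(())(((((())()))))"
Tracking depth:
  Position 0 '(': depth becomes 1
  Position 1 '(': depth becomes 2
  Position 2 ')': depth becomes 1
  Position 3 ')': depth becomes 0
  Position 4 '(': depth becomes 1
  Position 5 '(': depth becomes 2
  Position 6 '(': depth becomes 3
  Position 7 '(': depth becomes 4
  Position 8 '(': depth becomes 5
  Position 9 '(': depth becomes 6
  Position 10 ')': depth becomes 5
  Position 11 ')': depth becomes 4
  Position 12 '(': depth becomes 5
  Position 13 ')': depth becomes 4
  Position 14 ')': depth becomes 3
  Position 15 ')': depth becomes 2
  Position 16 ')': depth becomes 1
  Position 17 ')': depth becomes 0
Maximum depth reached: 6

6


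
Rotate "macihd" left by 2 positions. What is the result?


Input: "macihd", rotate left by 2
First 2 characters: "ma"
Remaining characters: "cihd"
Concatenate remaining + first: "cihd" + "ma" = "cihdma"

cihdma


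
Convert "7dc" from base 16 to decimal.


Input: "7dc" in base 16
Positional expansion:
  Digit '7' (value 7) x 16^2 = 1792
  Digit 'd' (value 13) x 16^1 = 208
  Digit 'c' (value 12) x 16^0 = 12
Sum = 2012

2012


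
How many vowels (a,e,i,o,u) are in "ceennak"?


Input: ceennak
Checking each character:
  'c' at position 0: consonant
  'e' at position 1: vowel (running total: 1)
  'e' at position 2: vowel (running total: 2)
  'n' at position 3: consonant
  'n' at position 4: consonant
  'a' at position 5: vowel (running total: 3)
  'k' at position 6: consonant
Total vowels: 3

3


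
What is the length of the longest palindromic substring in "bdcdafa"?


Input: "bdcdafa"
Checking substrings for palindromes:
  [1:4] "dcd" (len 3) => palindrome
  [4:7] "afa" (len 3) => palindrome
Longest palindromic substring: "dcd" with length 3

3


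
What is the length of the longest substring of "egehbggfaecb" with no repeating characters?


Input: "egehbggfaecb"
Sliding window (track last position of each char):
  Position 0 ('e'): window [0,0] length 1 -- new best
  Position 1 ('g'): window [0,1] length 2 -- new best
  Position 2 ('e'): repeat (last at 0), move window start to 1
  Position 2 ('e'): window [1,2] length 2
  Position 3 ('h'): window [1,3] length 3 -- new best
  Position 4 ('b'): window [1,4] length 4 -- new best
  Position 5 ('g'): repeat (last at 1), move window start to 2
  Position 5 ('g'): window [2,5] length 4
  Position 6 ('g'): repeat (last at 5), move window start to 6
  Position 6 ('g'): window [6,6] length 1
  Position 7 ('f'): window [6,7] length 2
  Position 8 ('a'): window [6,8] length 3
  Position 9 ('e'): window [6,9] length 4
  Position 10 ('c'): window [6,10] length 5 -- new best
  Position 11 ('b'): window [6,11] length 6 -- new best
Longest substring with no repeats: "gfaecb" with length 6

6


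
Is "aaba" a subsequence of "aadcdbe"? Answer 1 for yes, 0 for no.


Check if "aaba" is a subsequence of "aadcdbe"
Greedy scan:
  Position 0 ('a'): matches sub[0] = 'a'
  Position 1 ('a'): matches sub[1] = 'a'
  Position 2 ('d'): no match needed
  Position 3 ('c'): no match needed
  Position 4 ('d'): no match needed
  Position 5 ('b'): matches sub[2] = 'b'
  Position 6 ('e'): no match needed
Only matched 3/4 characters => not a subsequence

0


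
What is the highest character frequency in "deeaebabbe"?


Input: deeaebabbe
Character counts:
  'a': 2
  'b': 3
  'd': 1
  'e': 4
Maximum frequency: 4

4


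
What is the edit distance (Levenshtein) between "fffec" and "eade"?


Computing edit distance: "fffec" -> "eade"
DP table:
           e    a    d    e
      0    1    2    3    4
  f   1    1    2    3    4
  f   2    2    2    3    4
  f   3    3    3    3    4
  e   4    3    4    4    3
  c   5    4    4    5    4
Edit distance = dp[5][4] = 4

4


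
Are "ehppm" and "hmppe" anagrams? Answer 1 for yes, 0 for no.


Strings: "ehppm", "hmppe"
Sorted first:  ehmpp
Sorted second: ehmpp
Sorted forms match => anagrams

1


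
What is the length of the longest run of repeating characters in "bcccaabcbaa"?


Input: "bcccaabcbaa"
Scanning for longest run:
  Position 1 ('c'): new char, reset run to 1
  Position 2 ('c'): continues run of 'c', length=2
  Position 3 ('c'): continues run of 'c', length=3
  Position 4 ('a'): new char, reset run to 1
  Position 5 ('a'): continues run of 'a', length=2
  Position 6 ('b'): new char, reset run to 1
  Position 7 ('c'): new char, reset run to 1
  Position 8 ('b'): new char, reset run to 1
  Position 9 ('a'): new char, reset run to 1
  Position 10 ('a'): continues run of 'a', length=2
Longest run: 'c' with length 3

3


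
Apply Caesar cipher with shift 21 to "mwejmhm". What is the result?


Caesar cipher: shift "mwejmhm" by 21
  'm' (pos 12) + 21 = pos 7 = 'h'
  'w' (pos 22) + 21 = pos 17 = 'r'
  'e' (pos 4) + 21 = pos 25 = 'z'
  'j' (pos 9) + 21 = pos 4 = 'e'
  'm' (pos 12) + 21 = pos 7 = 'h'
  'h' (pos 7) + 21 = pos 2 = 'c'
  'm' (pos 12) + 21 = pos 7 = 'h'
Result: hrzehch

hrzehch


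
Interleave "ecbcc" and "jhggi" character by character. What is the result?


Interleaving "ecbcc" and "jhggi":
  Position 0: 'e' from first, 'j' from second => "ej"
  Position 1: 'c' from first, 'h' from second => "ch"
  Position 2: 'b' from first, 'g' from second => "bg"
  Position 3: 'c' from first, 'g' from second => "cg"
  Position 4: 'c' from first, 'i' from second => "ci"
Result: ejchbgcgci

ejchbgcgci


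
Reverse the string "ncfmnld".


Input: ncfmnld
Reading characters right to left:
  Position 6: 'd'
  Position 5: 'l'
  Position 4: 'n'
  Position 3: 'm'
  Position 2: 'f'
  Position 1: 'c'
  Position 0: 'n'
Reversed: dlnmfcn

dlnmfcn


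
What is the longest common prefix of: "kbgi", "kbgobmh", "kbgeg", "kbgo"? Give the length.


Words: kbgi, kbgobmh, kbgeg, kbgo
  Position 0: all 'k' => match
  Position 1: all 'b' => match
  Position 2: all 'g' => match
  Position 3: ('i', 'o', 'e', 'o') => mismatch, stop
LCP = "kbg" (length 3)

3


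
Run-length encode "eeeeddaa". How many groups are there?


Input: eeeeddaa
Scanning for consecutive runs:
  Group 1: 'e' x 4 (positions 0-3)
  Group 2: 'd' x 2 (positions 4-5)
  Group 3: 'a' x 2 (positions 6-7)
Total groups: 3

3


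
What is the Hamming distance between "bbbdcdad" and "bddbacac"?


Comparing "bbbdcdad" and "bddbacac" position by position:
  Position 0: 'b' vs 'b' => same
  Position 1: 'b' vs 'd' => differ
  Position 2: 'b' vs 'd' => differ
  Position 3: 'd' vs 'b' => differ
  Position 4: 'c' vs 'a' => differ
  Position 5: 'd' vs 'c' => differ
  Position 6: 'a' vs 'a' => same
  Position 7: 'd' vs 'c' => differ
Total differences (Hamming distance): 6

6


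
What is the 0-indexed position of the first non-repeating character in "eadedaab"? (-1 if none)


Input: eadedaab
Character frequencies:
  'a': 3
  'b': 1
  'd': 2
  'e': 2
Scanning left to right for freq == 1:
  Position 0 ('e'): freq=2, skip
  Position 1 ('a'): freq=3, skip
  Position 2 ('d'): freq=2, skip
  Position 3 ('e'): freq=2, skip
  Position 4 ('d'): freq=2, skip
  Position 5 ('a'): freq=3, skip
  Position 6 ('a'): freq=3, skip
  Position 7 ('b'): unique! => answer = 7

7


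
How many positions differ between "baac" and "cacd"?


Comparing "baac" and "cacd" position by position:
  Position 0: 'b' vs 'c' => DIFFER
  Position 1: 'a' vs 'a' => same
  Position 2: 'a' vs 'c' => DIFFER
  Position 3: 'c' vs 'd' => DIFFER
Positions that differ: 3

3


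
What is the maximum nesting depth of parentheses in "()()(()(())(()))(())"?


Input: "()()(()(())(()))(())"
Tracking depth:
  Position 0 '(': depth becomes 1
  Position 1 ')': depth becomes 0
  Position 2 '(': depth becomes 1
  Position 3 ')': depth becomes 0
  Position 4 '(': depth becomes 1
  Position 5 '(': depth becomes 2
  Position 6 ')': depth becomes 1
  Position 7 '(': depth becomes 2
  Position 8 '(': depth becomes 3
  Position 9 ')': depth becomes 2
  Position 10 ')': depth becomes 1
  Position 11 '(': depth becomes 2
  Position 12 '(': depth becomes 3
  Position 13 ')': depth becomes 2
  Position 14 ')': depth becomes 1
  Position 15 ')': depth becomes 0
  Position 16 '(': depth becomes 1
  Position 17 '(': depth becomes 2
  Position 18 ')': depth becomes 1
  Position 19 ')': depth becomes 0
Maximum depth reached: 3

3


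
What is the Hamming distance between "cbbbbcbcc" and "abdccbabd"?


Comparing "cbbbbcbcc" and "abdccbabd" position by position:
  Position 0: 'c' vs 'a' => differ
  Position 1: 'b' vs 'b' => same
  Position 2: 'b' vs 'd' => differ
  Position 3: 'b' vs 'c' => differ
  Position 4: 'b' vs 'c' => differ
  Position 5: 'c' vs 'b' => differ
  Position 6: 'b' vs 'a' => differ
  Position 7: 'c' vs 'b' => differ
  Position 8: 'c' vs 'd' => differ
Total differences (Hamming distance): 8

8


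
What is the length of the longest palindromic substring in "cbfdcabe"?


Input: "cbfdcabe"
Checking substrings for palindromes:
  No multi-char palindromic substrings found
Longest palindromic substring: "c" with length 1

1


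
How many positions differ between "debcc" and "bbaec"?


Comparing "debcc" and "bbaec" position by position:
  Position 0: 'd' vs 'b' => DIFFER
  Position 1: 'e' vs 'b' => DIFFER
  Position 2: 'b' vs 'a' => DIFFER
  Position 3: 'c' vs 'e' => DIFFER
  Position 4: 'c' vs 'c' => same
Positions that differ: 4

4


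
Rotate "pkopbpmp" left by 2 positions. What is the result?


Input: "pkopbpmp", rotate left by 2
First 2 characters: "pk"
Remaining characters: "opbpmp"
Concatenate remaining + first: "opbpmp" + "pk" = "opbpmppk"

opbpmppk


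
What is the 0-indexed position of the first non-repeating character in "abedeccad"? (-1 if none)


Input: abedeccad
Character frequencies:
  'a': 2
  'b': 1
  'c': 2
  'd': 2
  'e': 2
Scanning left to right for freq == 1:
  Position 0 ('a'): freq=2, skip
  Position 1 ('b'): unique! => answer = 1

1


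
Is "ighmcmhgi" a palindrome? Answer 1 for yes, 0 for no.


Input: ighmcmhgi
Reversed: ighmcmhgi
  Compare pos 0 ('i') with pos 8 ('i'): match
  Compare pos 1 ('g') with pos 7 ('g'): match
  Compare pos 2 ('h') with pos 6 ('h'): match
  Compare pos 3 ('m') with pos 5 ('m'): match
Result: palindrome

1


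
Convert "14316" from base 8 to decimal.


Input: "14316" in base 8
Positional expansion:
  Digit '1' (value 1) x 8^4 = 4096
  Digit '4' (value 4) x 8^3 = 2048
  Digit '3' (value 3) x 8^2 = 192
  Digit '1' (value 1) x 8^1 = 8
  Digit '6' (value 6) x 8^0 = 6
Sum = 6350

6350


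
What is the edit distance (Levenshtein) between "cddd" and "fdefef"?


Computing edit distance: "cddd" -> "fdefef"
DP table:
           f    d    e    f    e    f
      0    1    2    3    4    5    6
  c   1    1    2    3    4    5    6
  d   2    2    1    2    3    4    5
  d   3    3    2    2    3    4    5
  d   4    4    3    3    3    4    5
Edit distance = dp[4][6] = 5

5


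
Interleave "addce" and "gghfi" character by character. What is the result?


Interleaving "addce" and "gghfi":
  Position 0: 'a' from first, 'g' from second => "ag"
  Position 1: 'd' from first, 'g' from second => "dg"
  Position 2: 'd' from first, 'h' from second => "dh"
  Position 3: 'c' from first, 'f' from second => "cf"
  Position 4: 'e' from first, 'i' from second => "ei"
Result: agdgdhcfei

agdgdhcfei


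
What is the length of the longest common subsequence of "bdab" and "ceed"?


LCS of "bdab" and "ceed"
DP table:
           c    e    e    d
      0    0    0    0    0
  b   0    0    0    0    0
  d   0    0    0    0    1
  a   0    0    0    0    1
  b   0    0    0    0    1
LCS length = dp[4][4] = 1

1


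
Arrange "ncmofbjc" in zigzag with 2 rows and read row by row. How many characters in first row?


Zigzag "ncmofbjc" into 2 rows:
Placing characters:
  'n' => row 0
  'c' => row 1
  'm' => row 0
  'o' => row 1
  'f' => row 0
  'b' => row 1
  'j' => row 0
  'c' => row 1
Rows:
  Row 0: "nmfj"
  Row 1: "cobc"
First row length: 4

4


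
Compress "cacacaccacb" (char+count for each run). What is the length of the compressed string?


Input: cacacaccacb
Runs:
  'c' x 1 => "c1"
  'a' x 1 => "a1"
  'c' x 1 => "c1"
  'a' x 1 => "a1"
  'c' x 1 => "c1"
  'a' x 1 => "a1"
  'c' x 2 => "c2"
  'a' x 1 => "a1"
  'c' x 1 => "c1"
  'b' x 1 => "b1"
Compressed: "c1a1c1a1c1a1c2a1c1b1"
Compressed length: 20

20


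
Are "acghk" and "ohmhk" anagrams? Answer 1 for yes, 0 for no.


Strings: "acghk", "ohmhk"
Sorted first:  acghk
Sorted second: hhkmo
Differ at position 0: 'a' vs 'h' => not anagrams

0


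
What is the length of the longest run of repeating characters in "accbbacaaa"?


Input: "accbbacaaa"
Scanning for longest run:
  Position 1 ('c'): new char, reset run to 1
  Position 2 ('c'): continues run of 'c', length=2
  Position 3 ('b'): new char, reset run to 1
  Position 4 ('b'): continues run of 'b', length=2
  Position 5 ('a'): new char, reset run to 1
  Position 6 ('c'): new char, reset run to 1
  Position 7 ('a'): new char, reset run to 1
  Position 8 ('a'): continues run of 'a', length=2
  Position 9 ('a'): continues run of 'a', length=3
Longest run: 'a' with length 3

3


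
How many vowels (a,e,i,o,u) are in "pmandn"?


Input: pmandn
Checking each character:
  'p' at position 0: consonant
  'm' at position 1: consonant
  'a' at position 2: vowel (running total: 1)
  'n' at position 3: consonant
  'd' at position 4: consonant
  'n' at position 5: consonant
Total vowels: 1

1


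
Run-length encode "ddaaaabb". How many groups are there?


Input: ddaaaabb
Scanning for consecutive runs:
  Group 1: 'd' x 2 (positions 0-1)
  Group 2: 'a' x 4 (positions 2-5)
  Group 3: 'b' x 2 (positions 6-7)
Total groups: 3

3


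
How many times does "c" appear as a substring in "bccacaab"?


Searching for "c" in "bccacaab"
Scanning each position:
  Position 0: "b" => no
  Position 1: "c" => MATCH
  Position 2: "c" => MATCH
  Position 3: "a" => no
  Position 4: "c" => MATCH
  Position 5: "a" => no
  Position 6: "a" => no
  Position 7: "b" => no
Total occurrences: 3

3


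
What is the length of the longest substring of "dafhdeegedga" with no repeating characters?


Input: "dafhdeegedga"
Sliding window (track last position of each char):
  Position 0 ('d'): window [0,0] length 1 -- new best
  Position 1 ('a'): window [0,1] length 2 -- new best
  Position 2 ('f'): window [0,2] length 3 -- new best
  Position 3 ('h'): window [0,3] length 4 -- new best
  Position 4 ('d'): repeat (last at 0), move window start to 1
  Position 4 ('d'): window [1,4] length 4
  Position 5 ('e'): window [1,5] length 5 -- new best
  Position 6 ('e'): repeat (last at 5), move window start to 6
  Position 6 ('e'): window [6,6] length 1
  Position 7 ('g'): window [6,7] length 2
  Position 8 ('e'): repeat (last at 6), move window start to 7
  Position 8 ('e'): window [7,8] length 2
  Position 9 ('d'): window [7,9] length 3
  Position 10 ('g'): repeat (last at 7), move window start to 8
  Position 10 ('g'): window [8,10] length 3
  Position 11 ('a'): window [8,11] length 4
Longest substring with no repeats: "afhde" with length 5

5


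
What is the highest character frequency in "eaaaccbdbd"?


Input: eaaaccbdbd
Character counts:
  'a': 3
  'b': 2
  'c': 2
  'd': 2
  'e': 1
Maximum frequency: 3

3


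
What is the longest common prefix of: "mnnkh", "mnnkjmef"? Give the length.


Words: mnnkh, mnnkjmef
  Position 0: all 'm' => match
  Position 1: all 'n' => match
  Position 2: all 'n' => match
  Position 3: all 'k' => match
  Position 4: ('h', 'j') => mismatch, stop
LCP = "mnnk" (length 4)

4


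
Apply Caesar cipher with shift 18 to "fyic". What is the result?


Caesar cipher: shift "fyic" by 18
  'f' (pos 5) + 18 = pos 23 = 'x'
  'y' (pos 24) + 18 = pos 16 = 'q'
  'i' (pos 8) + 18 = pos 0 = 'a'
  'c' (pos 2) + 18 = pos 20 = 'u'
Result: xqau

xqau


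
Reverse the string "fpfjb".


Input: fpfjb
Reading characters right to left:
  Position 4: 'b'
  Position 3: 'j'
  Position 2: 'f'
  Position 1: 'p'
  Position 0: 'f'
Reversed: bjfpf

bjfpf


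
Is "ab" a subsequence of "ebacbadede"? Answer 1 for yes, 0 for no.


Check if "ab" is a subsequence of "ebacbadede"
Greedy scan:
  Position 0 ('e'): no match needed
  Position 1 ('b'): no match needed
  Position 2 ('a'): matches sub[0] = 'a'
  Position 3 ('c'): no match needed
  Position 4 ('b'): matches sub[1] = 'b'
  Position 5 ('a'): no match needed
  Position 6 ('d'): no match needed
  Position 7 ('e'): no match needed
  Position 8 ('d'): no match needed
  Position 9 ('e'): no match needed
All 2 characters matched => is a subsequence

1


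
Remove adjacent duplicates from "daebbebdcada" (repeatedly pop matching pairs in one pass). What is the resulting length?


Input: daebbebdcada
Stack-based adjacent duplicate removal:
  Read 'd': push. Stack: d
  Read 'a': push. Stack: da
  Read 'e': push. Stack: dae
  Read 'b': push. Stack: daeb
  Read 'b': matches stack top 'b' => pop. Stack: dae
  Read 'e': matches stack top 'e' => pop. Stack: da
  Read 'b': push. Stack: dab
  Read 'd': push. Stack: dabd
  Read 'c': push. Stack: dabdc
  Read 'a': push. Stack: dabdca
  Read 'd': push. Stack: dabdcad
  Read 'a': push. Stack: dabdcada
Final stack: "dabdcada" (length 8)

8


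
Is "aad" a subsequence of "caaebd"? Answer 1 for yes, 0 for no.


Check if "aad" is a subsequence of "caaebd"
Greedy scan:
  Position 0 ('c'): no match needed
  Position 1 ('a'): matches sub[0] = 'a'
  Position 2 ('a'): matches sub[1] = 'a'
  Position 3 ('e'): no match needed
  Position 4 ('b'): no match needed
  Position 5 ('d'): matches sub[2] = 'd'
All 3 characters matched => is a subsequence

1


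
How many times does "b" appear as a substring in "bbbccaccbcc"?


Searching for "b" in "bbbccaccbcc"
Scanning each position:
  Position 0: "b" => MATCH
  Position 1: "b" => MATCH
  Position 2: "b" => MATCH
  Position 3: "c" => no
  Position 4: "c" => no
  Position 5: "a" => no
  Position 6: "c" => no
  Position 7: "c" => no
  Position 8: "b" => MATCH
  Position 9: "c" => no
  Position 10: "c" => no
Total occurrences: 4

4


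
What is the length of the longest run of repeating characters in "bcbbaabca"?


Input: "bcbbaabca"
Scanning for longest run:
  Position 1 ('c'): new char, reset run to 1
  Position 2 ('b'): new char, reset run to 1
  Position 3 ('b'): continues run of 'b', length=2
  Position 4 ('a'): new char, reset run to 1
  Position 5 ('a'): continues run of 'a', length=2
  Position 6 ('b'): new char, reset run to 1
  Position 7 ('c'): new char, reset run to 1
  Position 8 ('a'): new char, reset run to 1
Longest run: 'b' with length 2

2
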